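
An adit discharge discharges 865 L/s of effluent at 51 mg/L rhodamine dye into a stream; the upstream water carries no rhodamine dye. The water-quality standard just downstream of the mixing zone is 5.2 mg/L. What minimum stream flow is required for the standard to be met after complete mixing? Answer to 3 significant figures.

7620 L/s

Set C_mix = 5.2: (Q·0 + 865.0·51.00) / (Q + 865.0) = 5.2
→ Q = 865.0·(51.00 − 5.2)/(5.2 − 0) = 7619 L/s.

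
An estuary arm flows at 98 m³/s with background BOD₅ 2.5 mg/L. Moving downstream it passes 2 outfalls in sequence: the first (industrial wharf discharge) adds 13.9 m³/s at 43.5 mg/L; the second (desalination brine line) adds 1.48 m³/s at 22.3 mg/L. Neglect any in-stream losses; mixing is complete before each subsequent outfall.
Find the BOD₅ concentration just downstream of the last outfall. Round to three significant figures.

Outfall 1: combined Q = 111.9 m³/s; C = (98.00·2.500 + 13.90·43.50)/111.9 = 7.593 mg/L.
Outfall 2: combined Q = 113.4 m³/s; C = (111.9·7.593 + 1.480·22.30)/113.4 = 7.785 mg/L.

7.78 mg/L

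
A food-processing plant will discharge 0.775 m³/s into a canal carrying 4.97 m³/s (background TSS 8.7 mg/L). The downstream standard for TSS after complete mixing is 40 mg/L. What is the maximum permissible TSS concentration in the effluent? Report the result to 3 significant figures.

At the limit, (Qr·Cr + Qe·Cₑ)/(Qr + Qe) = 40:
Cₑ = (5.745·40 − 4.970·8.700) / 0.7750 = 240.7 mg/L.

241 mg/L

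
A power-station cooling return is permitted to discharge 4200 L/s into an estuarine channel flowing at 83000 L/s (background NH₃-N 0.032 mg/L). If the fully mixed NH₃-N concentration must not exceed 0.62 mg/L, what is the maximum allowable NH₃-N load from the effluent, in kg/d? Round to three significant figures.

4440 kg/d

Mass balance at the limit: 83000·0.03200 + 4200·Cₑ = 87200·0.62 → Cₑ = 12.24 mg/L.
4200 L/s = 4.200 m³/s. Load = 4.200 m³/s × 12.24 g/m³ × 86 400 s/d = 4442 kg/d.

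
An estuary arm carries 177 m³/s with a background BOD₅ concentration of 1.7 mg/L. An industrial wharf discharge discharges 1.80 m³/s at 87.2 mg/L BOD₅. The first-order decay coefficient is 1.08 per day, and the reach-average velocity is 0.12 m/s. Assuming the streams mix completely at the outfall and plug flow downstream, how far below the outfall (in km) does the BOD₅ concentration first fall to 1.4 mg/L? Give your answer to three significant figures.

After mixing, C = (177.0·1.700 + 1.800·87.20) / 178.8 = 457.9/178.8 = 2.561 mg/L.
Set 2.561·exp(−k·t) = 1.4 → t = ln(2.561/1.4)/k = 48310 s = 13.42 h.
Distance = v·t = 0.12·48310 = 5797 m = 5.797 km.

5.80 km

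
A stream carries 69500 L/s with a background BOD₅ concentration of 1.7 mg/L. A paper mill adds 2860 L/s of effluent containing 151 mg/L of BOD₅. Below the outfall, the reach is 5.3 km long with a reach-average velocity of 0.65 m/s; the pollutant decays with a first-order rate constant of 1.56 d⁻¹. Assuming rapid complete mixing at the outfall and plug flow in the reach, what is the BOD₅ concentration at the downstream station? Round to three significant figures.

Mass balance: C = (69500·1.700 + 2860·151.0) / 72360 = 550000/72360 = 7.601 mg/L.
Travel time t = 5.3·1000 / 0.65 = 8154 s = 2.265 h.
First-order decay: C = 7.601·exp(−k·t) = 7.601·0.8631 = 6.560 mg/L.

6.56 mg/L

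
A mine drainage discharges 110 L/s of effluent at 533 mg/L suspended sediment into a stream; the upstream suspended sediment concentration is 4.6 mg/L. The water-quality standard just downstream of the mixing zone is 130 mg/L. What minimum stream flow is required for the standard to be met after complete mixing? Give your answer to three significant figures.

Set C_mix = 130: (Q·4.600 + 110.0·533.0) / (Q + 110.0) = 130
→ Q = 110.0·(533.0 − 130)/(130 − 4.600) = 353.5 L/s.

354 L/s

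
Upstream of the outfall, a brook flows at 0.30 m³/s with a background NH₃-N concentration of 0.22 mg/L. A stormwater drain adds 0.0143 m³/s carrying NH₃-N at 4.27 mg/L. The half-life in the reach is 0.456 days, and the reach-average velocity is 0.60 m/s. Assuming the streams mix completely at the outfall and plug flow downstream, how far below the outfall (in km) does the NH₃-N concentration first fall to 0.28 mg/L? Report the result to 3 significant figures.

12.5 km

Mass balance: C = (0.3000·0.2200 + 0.01430·4.270) / 0.3143 = 0.1271/0.3143 = 0.4043 mg/L.
Half-life 0.456 d → k = ln 2 / 0.456 = 1.520 d⁻¹.
Set 0.4043·exp(−k·t) = 0.28 → t = ln(0.4043/0.28)/k = 20880 s = 5.799 h.
Distance = v·t = 0.60·20880 = 12530 m = 12.53 km.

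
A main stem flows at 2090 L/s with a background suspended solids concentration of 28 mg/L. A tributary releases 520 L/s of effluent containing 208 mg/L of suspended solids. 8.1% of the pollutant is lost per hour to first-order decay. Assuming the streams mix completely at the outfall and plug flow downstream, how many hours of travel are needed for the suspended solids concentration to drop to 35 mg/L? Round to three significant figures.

Conservation of mass: C = (2090·28.00 + 520.0·208.0) / 2610 = 166700/2610 = 63.86 mg/L.
8.1%/h lost → k = −ln(1 − 0.081) = 0.08447 h⁻¹.
63.86·exp(−k·t) = 35 → t = ln(63.86/35)/k = 25630 s = 7.119 h.

7.12 h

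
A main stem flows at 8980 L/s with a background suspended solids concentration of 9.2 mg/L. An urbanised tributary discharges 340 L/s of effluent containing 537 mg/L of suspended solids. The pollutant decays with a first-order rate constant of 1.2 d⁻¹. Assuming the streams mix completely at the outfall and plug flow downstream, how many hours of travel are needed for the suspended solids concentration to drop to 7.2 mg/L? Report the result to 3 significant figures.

27.5 h

Conservation of mass: C = (8980·9.200 + 340.0·537.0) / 9320 = 265200/9320 = 28.45 mg/L.
28.45·exp(−k·t) = 7.2 → t = ln(28.45/7.2)/k = 98940 s = 27.48 h.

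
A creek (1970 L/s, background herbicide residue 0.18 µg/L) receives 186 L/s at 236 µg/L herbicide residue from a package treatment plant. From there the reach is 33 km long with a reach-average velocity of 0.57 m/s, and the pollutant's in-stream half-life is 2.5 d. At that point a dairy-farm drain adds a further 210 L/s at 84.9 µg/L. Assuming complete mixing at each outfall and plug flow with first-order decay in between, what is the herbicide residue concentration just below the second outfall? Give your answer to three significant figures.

Mass balance: C = (1970·0.1800 + 186.0·236.0) / 2156 = 44250/2156 = 20.52 µg/L; combined flow 2156 L/s.
Travel time t = 33·1000 / 0.57 = 57890 s = 16.08 h.
Half-life 2.5 d → k = ln 2 / 2.5 = 0.2773 d⁻¹.
Decay over the reach: 20.52·exp(−kt) = 20.52·0.8305 = 17.04 µg/L.
Second outfall: C = (2156·17.04 + 210.0·84.90)/2366 = 23.07 µg/L.

23.1 µg/L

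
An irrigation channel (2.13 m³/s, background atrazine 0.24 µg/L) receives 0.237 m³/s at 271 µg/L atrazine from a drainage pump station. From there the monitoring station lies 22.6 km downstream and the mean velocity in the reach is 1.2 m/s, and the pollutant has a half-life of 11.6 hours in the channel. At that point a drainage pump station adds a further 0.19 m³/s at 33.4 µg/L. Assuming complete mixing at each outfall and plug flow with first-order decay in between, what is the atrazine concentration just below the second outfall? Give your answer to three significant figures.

21.0 µg/L

Conservation of mass: C = (2.130·0.2400 + 0.2370·271.0) / 2.367 = 64.74/2.367 = 27.35 µg/L; combined flow 2.367 m³/s.
Travel time t = 22.6·1000 / 1.2 = 18830 s = 5.231 h.
Half-life 11.6 h → k = ln 2 / 11.6 = 0.05975 h⁻¹ = 1.434 d⁻¹.
After decay, C = 27.35 × e^(−kt) = 27.35 × 0.7315 = 20.01 µg/L.
At the second outfall, C = (2.367·20.01 + 0.1900·33.40) / (2.367 + 0.1900) = 21.00 µg/L.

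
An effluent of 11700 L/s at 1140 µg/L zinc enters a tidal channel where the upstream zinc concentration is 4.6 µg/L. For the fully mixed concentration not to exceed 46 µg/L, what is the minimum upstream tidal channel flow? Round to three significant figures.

309000 L/s

Set C_mix = 46: (Q·4.600 + 11700·1140) / (Q + 11700) = 46
→ Q = 11700·(1140 − 46)/(46 − 4.600) = 309200 L/s.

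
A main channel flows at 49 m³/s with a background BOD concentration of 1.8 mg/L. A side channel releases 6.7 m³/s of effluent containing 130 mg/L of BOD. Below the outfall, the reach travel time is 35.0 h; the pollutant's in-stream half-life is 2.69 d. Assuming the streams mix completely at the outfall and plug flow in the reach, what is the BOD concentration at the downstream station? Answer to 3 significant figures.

11.8 mg/L

After mixing, C = (49.00·1.800 + 6.700·130.0) / 55.70 = 959.2/55.70 = 17.22 mg/L.
Half-life 2.69 d → k = ln 2 / 2.69 = 0.2577 d⁻¹.
Decay over the reach: 17.22·exp(−kt) = 17.22·0.6868 = 11.83 mg/L.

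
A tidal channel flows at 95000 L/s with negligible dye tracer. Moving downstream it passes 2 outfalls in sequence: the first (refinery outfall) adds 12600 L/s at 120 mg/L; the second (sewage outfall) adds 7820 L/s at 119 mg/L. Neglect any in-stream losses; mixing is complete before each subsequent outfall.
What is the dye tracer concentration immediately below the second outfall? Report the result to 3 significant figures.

21.2 mg/L

After outfall 1: Q = 95000 + 12600 = 107600 L/s; C = (95000·0 + 12600·120.0)/107600 = 14.05 mg/L.
After outfall 2: Q = 107600 + 7820 = 115400 L/s; C = (107600·14.05 + 7820·119.0)/115400 = 21.16 mg/L.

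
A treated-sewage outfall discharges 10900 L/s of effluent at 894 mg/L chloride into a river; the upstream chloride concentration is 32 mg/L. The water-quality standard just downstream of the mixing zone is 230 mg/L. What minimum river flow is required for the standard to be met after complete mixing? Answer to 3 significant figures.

36600 L/s

Set C_mix = 230: (Q·32.00 + 10900·894.0) / (Q + 10900) = 230
→ Q = 10900·(894.0 − 230)/(230 − 32.00) = 36550 L/s.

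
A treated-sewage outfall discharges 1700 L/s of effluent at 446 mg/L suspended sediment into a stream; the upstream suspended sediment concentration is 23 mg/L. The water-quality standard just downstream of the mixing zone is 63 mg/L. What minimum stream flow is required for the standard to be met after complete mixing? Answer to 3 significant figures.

Set C_mix = 63: (Q·23.00 + 1700·446.0) / (Q + 1700) = 63
→ Q = 1700·(446.0 − 63)/(63 − 23.00) = 16280 L/s.

16300 L/s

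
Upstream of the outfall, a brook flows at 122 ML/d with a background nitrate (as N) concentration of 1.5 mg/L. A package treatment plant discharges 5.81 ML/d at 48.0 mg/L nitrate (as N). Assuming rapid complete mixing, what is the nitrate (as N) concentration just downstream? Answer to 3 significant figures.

3.61 mg/L

Mixed concentration C = ΣQC/ΣQ = (122.0·1.500 + 5.810·48.00) / 127.8 = 461.9/127.8 = 3.614 mg/L.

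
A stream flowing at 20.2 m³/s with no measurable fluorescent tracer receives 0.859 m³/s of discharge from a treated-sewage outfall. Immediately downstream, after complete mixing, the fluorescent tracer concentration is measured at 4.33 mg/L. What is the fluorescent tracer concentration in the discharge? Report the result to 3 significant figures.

106 mg/L

Mass balance: 20.20·0 + 0.8590·Cₑ = 21.06·4.330
→ Cₑ = (21.06·4.330 − 20.20·0) / 0.8590 = 106.2 mg/L.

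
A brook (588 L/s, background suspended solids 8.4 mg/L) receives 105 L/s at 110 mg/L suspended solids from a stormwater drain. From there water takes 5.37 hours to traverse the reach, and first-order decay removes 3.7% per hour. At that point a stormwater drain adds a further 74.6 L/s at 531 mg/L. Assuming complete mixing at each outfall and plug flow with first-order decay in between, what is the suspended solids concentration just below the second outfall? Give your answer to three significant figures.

69.2 mg/L

Conservation of mass: C = (588.0·8.400 + 105.0·110.0) / 693.0 = 16490/693.0 = 23.79 mg/L; combined flow 693.0 L/s.
3.7%/h lost → k = −ln(1 − 0.037) = 0.03770 h⁻¹.
After decay, C = 23.79 × e^(−kt) = 23.79 × 0.8167 = 19.43 mg/L.
Second outfall: C = (693.0·19.43 + 74.60·531.0)/767.6 = 69.15 mg/L.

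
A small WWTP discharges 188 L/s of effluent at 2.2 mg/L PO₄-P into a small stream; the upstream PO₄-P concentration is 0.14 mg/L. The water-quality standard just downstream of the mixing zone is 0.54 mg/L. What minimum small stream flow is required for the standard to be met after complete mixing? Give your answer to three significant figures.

780 L/s

Set C_mix = 0.54: (Q·0.1400 + 188.0·2.200) / (Q + 188.0) = 0.54
→ Q = 188.0·(2.200 − 0.54)/(0.54 − 0.1400) = 780.2 L/s.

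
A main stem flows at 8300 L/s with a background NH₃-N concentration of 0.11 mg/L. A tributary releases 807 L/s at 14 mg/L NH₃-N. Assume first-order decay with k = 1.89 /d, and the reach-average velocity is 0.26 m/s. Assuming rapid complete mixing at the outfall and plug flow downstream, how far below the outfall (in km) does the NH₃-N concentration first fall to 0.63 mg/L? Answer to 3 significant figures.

Flow-weighted average: C = (8300·0.1100 + 807.0·14.00) / 9107 = 12210/9107 = 1.341 mg/L.
Set 1.341·exp(−k·t) = 0.63 → t = ln(1.341/0.63)/k = 34530 s = 9.591 h.
Distance = v·t = 0.26·34530 = 8978 m = 8.978 km.

8.98 km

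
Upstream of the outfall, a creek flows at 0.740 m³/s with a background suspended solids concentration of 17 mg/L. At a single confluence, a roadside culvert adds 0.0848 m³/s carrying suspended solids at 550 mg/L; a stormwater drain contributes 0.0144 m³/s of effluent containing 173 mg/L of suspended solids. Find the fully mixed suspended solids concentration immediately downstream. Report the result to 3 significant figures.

73.5 mg/L

Conservation of mass: C = (0.7400·17.00 + 0.08480·550.0 + 0.01440·173.0) / 0.8392 = 61.71/0.8392 = 73.54 mg/L.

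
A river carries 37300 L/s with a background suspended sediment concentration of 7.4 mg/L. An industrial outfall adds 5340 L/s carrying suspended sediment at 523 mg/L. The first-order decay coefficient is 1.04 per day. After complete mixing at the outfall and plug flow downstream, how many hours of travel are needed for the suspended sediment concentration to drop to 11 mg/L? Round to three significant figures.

Mixed concentration C = ΣQC/ΣQ = (37300·7.400 + 5340·523.0) / 42640 = 3069000/42640 = 71.97 mg/L.
71.97·exp(−k·t) = 11 → t = ln(71.97/11)/k = 156000 s = 43.35 h.

43.3 h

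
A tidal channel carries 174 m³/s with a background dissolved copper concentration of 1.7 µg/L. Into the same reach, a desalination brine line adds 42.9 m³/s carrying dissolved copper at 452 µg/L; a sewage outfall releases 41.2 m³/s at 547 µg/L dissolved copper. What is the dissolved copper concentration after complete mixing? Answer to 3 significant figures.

After mixing, C = (174.0·1.700 + 42.90·452.0 + 41.20·547.0) / 258.1 = 42220/258.1 = 163.6 µg/L.

164 µg/L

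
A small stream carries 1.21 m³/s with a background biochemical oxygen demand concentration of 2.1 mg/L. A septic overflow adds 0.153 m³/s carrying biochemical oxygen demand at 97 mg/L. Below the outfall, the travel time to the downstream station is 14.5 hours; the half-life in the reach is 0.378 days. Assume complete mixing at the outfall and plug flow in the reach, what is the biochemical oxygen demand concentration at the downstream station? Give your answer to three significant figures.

Conservation of mass: C = (1.210·2.100 + 0.1530·97.00) / 1.363 = 17.38/1.363 = 12.75 mg/L.
Half-life 0.378 d → k = ln 2 / 0.378 = 1.834 d⁻¹.
Decay over the reach: 12.75·exp(−kt) = 12.75·0.3303 = 4.212 mg/L.

4.21 mg/L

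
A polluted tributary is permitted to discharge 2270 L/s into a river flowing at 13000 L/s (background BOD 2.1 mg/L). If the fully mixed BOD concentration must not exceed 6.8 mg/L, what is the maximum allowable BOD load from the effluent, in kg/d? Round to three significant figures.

6610 kg/d

Mass balance at the limit: 13000·2.100 + 2270·Cₑ = 15270·6.8 → Cₑ = 33.72 mg/L.
2270 L/s = 2.270 m³/s. Load = 2.270 m³/s × 33.72 g/m³ × 86 400 s/d = 6613 kg/d.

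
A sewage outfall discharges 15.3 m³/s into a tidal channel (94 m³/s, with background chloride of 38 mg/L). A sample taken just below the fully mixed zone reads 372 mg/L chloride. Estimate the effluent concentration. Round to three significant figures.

Mass balance: 94.00·38.00 + 15.30·Cₑ = 109.3·372.0
→ Cₑ = (109.3·372.0 − 94.00·38.00) / 15.30 = 2424 mg/L.

2420 mg/L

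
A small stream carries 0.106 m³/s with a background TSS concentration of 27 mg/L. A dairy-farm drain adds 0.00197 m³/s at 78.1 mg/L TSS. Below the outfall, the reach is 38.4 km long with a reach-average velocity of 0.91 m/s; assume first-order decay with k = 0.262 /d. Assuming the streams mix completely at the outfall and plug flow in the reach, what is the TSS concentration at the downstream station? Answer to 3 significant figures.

Mass balance: C = (0.1060·27.00 + 0.001970·78.10) / 0.1080 = 3.016/0.1080 = 27.93 mg/L.
Travel time t = 38.4·1000 / 0.91 = 42200 s = 11.72 h.
Decay over the reach: 27.93·exp(−kt) = 27.93·0.8799 = 24.58 mg/L.

24.6 mg/L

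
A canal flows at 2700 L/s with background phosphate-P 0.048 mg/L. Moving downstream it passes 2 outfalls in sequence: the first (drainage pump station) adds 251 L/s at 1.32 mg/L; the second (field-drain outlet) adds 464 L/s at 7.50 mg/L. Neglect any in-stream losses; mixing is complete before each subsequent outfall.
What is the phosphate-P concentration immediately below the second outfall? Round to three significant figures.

After outfall 1: Q = 2700 + 251.0 = 2951 L/s; C = (2700·0.04800 + 251.0·1.320)/2951 = 0.1562 mg/L.
After outfall 2: Q = 2951 + 464.0 = 3415 L/s; C = (2951·0.1562 + 464.0·7.500)/3415 = 1.154 mg/L.

1.15 mg/L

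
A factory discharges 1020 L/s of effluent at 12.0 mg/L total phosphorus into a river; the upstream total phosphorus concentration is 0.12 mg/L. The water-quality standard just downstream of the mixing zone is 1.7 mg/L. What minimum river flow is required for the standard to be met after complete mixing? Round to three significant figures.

Set C_mix = 1.7: (Q·0.1200 + 1020·12.00) / (Q + 1020) = 1.7
→ Q = 1020·(12.00 − 1.7)/(1.7 − 0.1200) = 6649 L/s.

6650 L/s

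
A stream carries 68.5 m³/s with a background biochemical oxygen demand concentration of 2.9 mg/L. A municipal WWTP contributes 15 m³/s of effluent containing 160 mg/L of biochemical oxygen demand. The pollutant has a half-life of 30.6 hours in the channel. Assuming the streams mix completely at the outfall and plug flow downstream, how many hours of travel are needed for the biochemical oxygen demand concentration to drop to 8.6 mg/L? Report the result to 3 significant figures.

56.8 h

Flow-weighted average: C = (68.50·2.900 + 15.00·160.0) / 83.50 = 2599/83.50 = 31.12 mg/L.
Half-life 30.6 h → k = ln 2 / 30.6 = 0.02265 h⁻¹ = 0.5436 d⁻¹.
31.12·exp(−k·t) = 8.6 → t = ln(31.12/8.6)/k = 204400 s = 56.78 h.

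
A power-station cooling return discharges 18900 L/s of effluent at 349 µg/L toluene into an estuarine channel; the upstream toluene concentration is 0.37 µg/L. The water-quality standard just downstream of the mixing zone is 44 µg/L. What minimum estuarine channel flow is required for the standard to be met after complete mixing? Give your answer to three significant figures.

Set C_mix = 44: (Q·0.3700 + 18900·349.0) / (Q + 18900) = 44
→ Q = 18900·(349.0 − 44)/(44 − 0.3700) = 132100 L/s.

132000 L/s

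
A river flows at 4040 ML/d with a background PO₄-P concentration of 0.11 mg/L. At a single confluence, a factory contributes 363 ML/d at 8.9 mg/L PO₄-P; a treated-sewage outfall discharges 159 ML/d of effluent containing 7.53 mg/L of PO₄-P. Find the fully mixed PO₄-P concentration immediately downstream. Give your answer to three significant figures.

Mixed concentration C = ΣQC/ΣQ = (4040·0.1100 + 363.0·8.900 + 159.0·7.530) / 4562 = 4872/4562 = 1.068 mg/L.

1.07 mg/L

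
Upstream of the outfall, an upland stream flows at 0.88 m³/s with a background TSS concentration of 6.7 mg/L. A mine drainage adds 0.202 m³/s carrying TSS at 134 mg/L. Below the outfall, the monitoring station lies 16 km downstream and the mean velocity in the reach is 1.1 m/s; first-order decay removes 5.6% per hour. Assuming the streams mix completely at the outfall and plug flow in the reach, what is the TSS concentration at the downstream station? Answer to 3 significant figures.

Mixed concentration C = ΣQC/ΣQ = (0.8800·6.700 + 0.2020·134.0) / 1.082 = 32.96/1.082 = 30.47 mg/L.
Travel time t = 16·1000 / 1.1 = 14550 s = 4.040 h.
5.6%/h lost → k = −ln(1 − 0.056) = 0.05763 h⁻¹.
Applying C = C₀e^(−kt): 30.47 × 0.7923 = 24.14 mg/L.

24.1 mg/L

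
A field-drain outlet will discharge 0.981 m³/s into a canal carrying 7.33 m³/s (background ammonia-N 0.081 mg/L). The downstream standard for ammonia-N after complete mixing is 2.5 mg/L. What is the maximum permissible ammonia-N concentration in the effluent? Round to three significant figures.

20.6 mg/L

At the limit, (Qr·Cr + Qe·Cₑ)/(Qr + Qe) = 2.5:
Cₑ = (8.311·2.5 − 7.330·0.08100) / 0.9810 = 20.57 mg/L.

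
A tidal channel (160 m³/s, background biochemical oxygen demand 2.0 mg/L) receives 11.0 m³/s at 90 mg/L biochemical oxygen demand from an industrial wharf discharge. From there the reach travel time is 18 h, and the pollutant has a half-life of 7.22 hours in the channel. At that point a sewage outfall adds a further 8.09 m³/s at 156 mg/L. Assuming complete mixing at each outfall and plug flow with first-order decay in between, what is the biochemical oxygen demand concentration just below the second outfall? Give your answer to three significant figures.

Conservation of mass: C = (160.0·2.000 + 11.00·90.00) / 171.0 = 1310/171.0 = 7.661 mg/L; combined flow 171.0 m³/s.
Half-life 7.22 h → k = ln 2 / 7.22 = 0.09600 h⁻¹ = 2.304 d⁻¹.
First-order decay: C = 7.661·exp(−k·t) = 7.661·0.1776 = 1.361 mg/L.
At the second outfall, C = (171.0·1.361 + 8.090·156.0) / (171.0 + 8.090) = 8.346 mg/L.

8.35 mg/L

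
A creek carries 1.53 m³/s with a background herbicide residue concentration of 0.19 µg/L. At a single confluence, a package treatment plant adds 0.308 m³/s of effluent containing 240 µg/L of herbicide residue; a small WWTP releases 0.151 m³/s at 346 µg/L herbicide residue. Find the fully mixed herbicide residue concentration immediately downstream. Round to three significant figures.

Mass balance: C = (1.530·0.1900 + 0.3080·240.0 + 0.1510·346.0) / 1.989 = 126.5/1.989 = 63.58 µg/L.

63.6 µg/L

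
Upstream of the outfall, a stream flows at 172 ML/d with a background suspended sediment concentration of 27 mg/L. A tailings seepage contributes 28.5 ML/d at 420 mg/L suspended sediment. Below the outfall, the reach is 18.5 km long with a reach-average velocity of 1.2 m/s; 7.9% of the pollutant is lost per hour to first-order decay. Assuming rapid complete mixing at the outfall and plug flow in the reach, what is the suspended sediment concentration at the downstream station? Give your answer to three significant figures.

Conservation of mass: C = (172.0·27.00 + 28.50·420.0) / 200.5 = 16610/200.5 = 82.86 mg/L.
Travel time t = 18.5·1000 / 1.2 = 15420 s = 4.282 h.
7.9%/h lost → k = −ln(1 − 0.079) = 0.08230 h⁻¹.
After decay, C = 82.86 × e^(−kt) = 82.86 × 0.7030 = 58.25 mg/L.

58.3 mg/L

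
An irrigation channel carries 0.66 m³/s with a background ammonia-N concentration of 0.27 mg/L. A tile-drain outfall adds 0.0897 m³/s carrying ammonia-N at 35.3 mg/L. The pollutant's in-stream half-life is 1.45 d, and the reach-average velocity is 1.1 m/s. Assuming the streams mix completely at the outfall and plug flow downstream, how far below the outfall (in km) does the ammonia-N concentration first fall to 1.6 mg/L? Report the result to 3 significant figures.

Flow-weighted average: C = (0.6600·0.2700 + 0.08970·35.30) / 0.7497 = 3.345/0.7497 = 4.461 mg/L.
Half-life 1.45 d → k = ln 2 / 1.45 = 0.4780 d⁻¹.
Set 4.461·exp(−k·t) = 1.6 → t = ln(4.461/1.6)/k = 185300 s = 51.48 h.
Distance = v·t = 1.1·185300 = 203900 m = 203.9 km.

204 km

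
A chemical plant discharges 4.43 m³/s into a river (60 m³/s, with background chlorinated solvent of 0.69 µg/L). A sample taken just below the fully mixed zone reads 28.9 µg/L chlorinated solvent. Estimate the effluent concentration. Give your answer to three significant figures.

Mass balance: 60.00·0.6900 + 4.430·Cₑ = 64.43·28.90
→ Cₑ = (64.43·28.90 − 60.00·0.6900) / 4.430 = 411.0 µg/L.

411 µg/L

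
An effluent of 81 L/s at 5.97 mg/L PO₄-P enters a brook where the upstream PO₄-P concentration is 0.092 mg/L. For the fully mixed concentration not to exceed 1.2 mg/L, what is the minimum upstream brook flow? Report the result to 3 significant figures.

349 L/s

Set C_mix = 1.2: (Q·0.09200 + 81.00·5.970) / (Q + 81.00) = 1.2
→ Q = 81.00·(5.970 − 1.2)/(1.2 − 0.09200) = 348.7 L/s.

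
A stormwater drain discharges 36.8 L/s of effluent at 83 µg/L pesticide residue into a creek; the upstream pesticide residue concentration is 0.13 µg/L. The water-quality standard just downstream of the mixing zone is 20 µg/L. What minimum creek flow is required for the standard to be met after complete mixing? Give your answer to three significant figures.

117 L/s

Set C_mix = 20: (Q·0.1300 + 36.80·83.00) / (Q + 36.80) = 20
→ Q = 36.80·(83.00 − 20)/(20 − 0.1300) = 116.7 L/s.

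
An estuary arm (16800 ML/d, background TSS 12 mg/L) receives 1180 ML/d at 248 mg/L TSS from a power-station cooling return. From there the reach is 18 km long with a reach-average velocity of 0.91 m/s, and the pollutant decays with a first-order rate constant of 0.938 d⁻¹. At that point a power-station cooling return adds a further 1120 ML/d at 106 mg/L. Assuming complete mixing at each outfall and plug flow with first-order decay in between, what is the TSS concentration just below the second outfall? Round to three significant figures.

27.1 mg/L

Flow-weighted average: C = (16800·12.00 + 1180·248.0) / 17980 = 494200/17980 = 27.49 mg/L; combined flow 17980 ML/d.
Travel time t = 18·1000 / 0.91 = 19780 s = 5.495 h.
Decay over the reach: 27.49·exp(−kt) = 27.49·0.8067 = 22.18 mg/L.
At the second outfall, C = (17980·22.18 + 1120·106.0) / (17980 + 1120) = 27.09 mg/L.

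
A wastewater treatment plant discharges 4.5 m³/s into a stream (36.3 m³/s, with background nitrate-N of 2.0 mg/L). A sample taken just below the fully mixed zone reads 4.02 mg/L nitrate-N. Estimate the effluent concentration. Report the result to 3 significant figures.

Mass balance: 36.30·2.000 + 4.500·Cₑ = 40.80·4.020
→ Cₑ = (40.80·4.020 − 36.30·2.000) / 4.500 = 20.31 mg/L.

20.3 mg/L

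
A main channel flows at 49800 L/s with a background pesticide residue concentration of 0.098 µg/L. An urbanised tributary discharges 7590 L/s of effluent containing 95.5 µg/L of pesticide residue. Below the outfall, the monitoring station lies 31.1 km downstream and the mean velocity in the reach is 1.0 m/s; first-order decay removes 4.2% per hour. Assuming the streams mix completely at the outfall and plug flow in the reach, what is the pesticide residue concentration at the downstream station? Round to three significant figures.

8.78 µg/L

Mixed concentration C = ΣQC/ΣQ = (49800·0.09800 + 7590·95.50) / 57390 = 729700/57390 = 12.72 µg/L.
Travel time t = 31.1·1000 / 1.0 = 31100 s = 8.639 h.
4.2%/h lost → k = −ln(1 − 0.042) = 0.04291 h⁻¹.
Applying C = C₀e^(−kt): 12.72 × 0.6903 = 8.777 µg/L.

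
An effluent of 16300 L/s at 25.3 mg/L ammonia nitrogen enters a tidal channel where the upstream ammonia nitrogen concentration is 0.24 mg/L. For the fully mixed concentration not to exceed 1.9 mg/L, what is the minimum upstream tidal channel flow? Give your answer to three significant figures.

230000 L/s

Set C_mix = 1.9: (Q·0.2400 + 16300·25.30) / (Q + 16300) = 1.9
→ Q = 16300·(25.30 − 1.9)/(1.9 − 0.2400) = 229800 L/s.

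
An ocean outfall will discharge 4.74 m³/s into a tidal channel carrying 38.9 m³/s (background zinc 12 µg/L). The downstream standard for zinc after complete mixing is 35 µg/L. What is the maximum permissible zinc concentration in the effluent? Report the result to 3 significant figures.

224 µg/L

At the limit, (Qr·Cr + Qe·Cₑ)/(Qr + Qe) = 35:
Cₑ = (43.64·35 − 38.90·12.00) / 4.740 = 223.8 µg/L.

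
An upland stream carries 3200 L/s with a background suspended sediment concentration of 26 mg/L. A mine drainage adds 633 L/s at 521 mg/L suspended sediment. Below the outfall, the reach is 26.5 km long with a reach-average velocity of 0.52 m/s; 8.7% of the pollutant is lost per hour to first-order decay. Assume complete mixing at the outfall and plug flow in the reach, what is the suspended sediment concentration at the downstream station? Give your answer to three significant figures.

After mixing, C = (3200·26.00 + 633.0·521.0) / 3833 = 413000/3833 = 107.7 mg/L.
Travel time t = 26.5·1000 / 0.52 = 50960 s = 14.16 h.
8.7%/h lost → k = −ln(1 − 0.087) = 0.09102 h⁻¹.
First-order decay: C = 107.7·exp(−k·t) = 107.7·0.2757 = 29.70 mg/L.

29.7 mg/L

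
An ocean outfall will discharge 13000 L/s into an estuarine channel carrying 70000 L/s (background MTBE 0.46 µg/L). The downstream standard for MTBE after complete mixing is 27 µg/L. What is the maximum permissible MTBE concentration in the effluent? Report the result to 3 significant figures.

At the limit, (Qr·Cr + Qe·Cₑ)/(Qr + Qe) = 27:
Cₑ = (83000·27 − 70000·0.4600) / 13000 = 169.9 µg/L.

170 µg/L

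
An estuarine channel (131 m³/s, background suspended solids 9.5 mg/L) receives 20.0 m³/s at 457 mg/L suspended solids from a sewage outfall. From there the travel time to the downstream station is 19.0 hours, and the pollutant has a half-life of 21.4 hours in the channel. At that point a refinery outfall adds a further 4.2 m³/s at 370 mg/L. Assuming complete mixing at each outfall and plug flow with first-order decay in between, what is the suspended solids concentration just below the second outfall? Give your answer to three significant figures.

46.2 mg/L

Flow-weighted average: C = (131.0·9.500 + 20.00·457.0) / 151.0 = 10380/151.0 = 68.77 mg/L; combined flow 151.0 m³/s.
Half-life 21.4 h → k = ln 2 / 21.4 = 0.03239 h⁻¹ = 0.7774 d⁻¹.
Applying C = C₀e^(−kt): 68.77 × 0.5404 = 37.17 mg/L.
At the second outfall, C = (151.0·37.17 + 4.200·370.0) / (151.0 + 4.200) = 46.17 mg/L.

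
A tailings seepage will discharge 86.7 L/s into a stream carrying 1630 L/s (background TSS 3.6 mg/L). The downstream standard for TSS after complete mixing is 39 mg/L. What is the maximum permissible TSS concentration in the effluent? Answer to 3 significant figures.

At the limit, (Qr·Cr + Qe·Cₑ)/(Qr + Qe) = 39:
Cₑ = (1717·39 − 1630·3.600) / 86.70 = 704.5 mg/L.

705 mg/L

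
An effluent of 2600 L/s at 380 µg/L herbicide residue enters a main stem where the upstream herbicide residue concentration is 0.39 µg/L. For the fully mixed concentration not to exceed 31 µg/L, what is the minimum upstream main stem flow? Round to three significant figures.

29600 L/s

Set C_mix = 31: (Q·0.3900 + 2600·380.0) / (Q + 2600) = 31
→ Q = 2600·(380.0 − 31)/(31 − 0.3900) = 29640 L/s.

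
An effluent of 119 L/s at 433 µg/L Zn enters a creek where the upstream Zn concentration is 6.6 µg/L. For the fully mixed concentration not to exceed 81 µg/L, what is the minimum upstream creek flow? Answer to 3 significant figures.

Set C_mix = 81: (Q·6.600 + 119.0·433.0) / (Q + 119.0) = 81
→ Q = 119.0·(433.0 − 81)/(81 − 6.600) = 563.0 L/s.

563 L/s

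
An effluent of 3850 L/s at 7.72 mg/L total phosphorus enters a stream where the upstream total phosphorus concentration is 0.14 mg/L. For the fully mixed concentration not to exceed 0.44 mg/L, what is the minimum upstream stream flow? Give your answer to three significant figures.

Set C_mix = 0.44: (Q·0.1400 + 3850·7.720) / (Q + 3850) = 0.44
→ Q = 3850·(7.720 − 0.44)/(0.44 − 0.1400) = 93430 L/s.

93400 L/s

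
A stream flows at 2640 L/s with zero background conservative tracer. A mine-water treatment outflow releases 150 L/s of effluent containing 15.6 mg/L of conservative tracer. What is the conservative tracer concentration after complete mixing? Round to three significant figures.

Conservation of mass: C = (2640·0 + 150.0·15.60) / 2790 = 2340/2790 = 0.8387 mg/L.

0.839 mg/L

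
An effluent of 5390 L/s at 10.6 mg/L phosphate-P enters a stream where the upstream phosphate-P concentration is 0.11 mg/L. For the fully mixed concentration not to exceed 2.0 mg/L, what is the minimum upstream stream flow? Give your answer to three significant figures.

Set C_mix = 2.0: (Q·0.1100 + 5390·10.60) / (Q + 5390) = 2.0
→ Q = 5390·(10.60 − 2.0)/(2.0 − 0.1100) = 24530 L/s.

24500 L/s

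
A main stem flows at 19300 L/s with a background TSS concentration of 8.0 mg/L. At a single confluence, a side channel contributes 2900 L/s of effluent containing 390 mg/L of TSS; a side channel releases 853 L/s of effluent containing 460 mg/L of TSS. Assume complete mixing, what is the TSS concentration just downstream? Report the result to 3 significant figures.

72.8 mg/L

Mixed concentration C = ΣQC/ΣQ = (19300·8.000 + 2900·390.0 + 853.0·460.0) / 23050 = 1678000/23050 = 72.78 mg/L.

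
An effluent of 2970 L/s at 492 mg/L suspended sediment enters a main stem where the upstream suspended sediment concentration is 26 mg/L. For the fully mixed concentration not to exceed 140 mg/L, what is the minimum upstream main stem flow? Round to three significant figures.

9170 L/s

Set C_mix = 140: (Q·26.00 + 2970·492.0) / (Q + 2970) = 140
→ Q = 2970·(492.0 − 140)/(140 − 26.00) = 9171 L/s.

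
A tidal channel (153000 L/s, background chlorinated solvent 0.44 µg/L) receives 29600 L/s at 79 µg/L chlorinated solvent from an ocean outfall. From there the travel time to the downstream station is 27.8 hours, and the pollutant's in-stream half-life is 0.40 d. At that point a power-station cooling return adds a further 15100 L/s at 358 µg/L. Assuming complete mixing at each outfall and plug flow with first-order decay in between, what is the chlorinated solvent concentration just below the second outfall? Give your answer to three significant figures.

29.0 µg/L

Conservation of mass: C = (153000·0.4400 + 29600·79.00) / 182600 = 2406000/182600 = 13.17 µg/L; combined flow 182600 L/s.
Half-life 0.40 d → k = ln 2 / 0.40 = 1.733 d⁻¹.
Applying C = C₀e^(−kt): 13.17 × 0.1344 = 1.770 µg/L.
Second outfall: C = (182600·1.770 + 15100·358.0)/197700 = 28.98 µg/L.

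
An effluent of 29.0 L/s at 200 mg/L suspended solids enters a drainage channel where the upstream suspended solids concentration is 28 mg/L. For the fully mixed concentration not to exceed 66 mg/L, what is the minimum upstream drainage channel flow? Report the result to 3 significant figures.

102 L/s

Set C_mix = 66: (Q·28.00 + 29.00·200.0) / (Q + 29.00) = 66
→ Q = 29.00·(200.0 − 66)/(66 − 28.00) = 102.3 L/s.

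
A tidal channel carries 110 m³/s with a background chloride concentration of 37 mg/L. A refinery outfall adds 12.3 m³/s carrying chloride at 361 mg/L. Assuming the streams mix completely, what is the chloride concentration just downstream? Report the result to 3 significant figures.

Flow-weighted average: C = (110.0·37.00 + 12.30·361.0) / 122.3 = 8510/122.3 = 69.59 mg/L.

69.6 mg/L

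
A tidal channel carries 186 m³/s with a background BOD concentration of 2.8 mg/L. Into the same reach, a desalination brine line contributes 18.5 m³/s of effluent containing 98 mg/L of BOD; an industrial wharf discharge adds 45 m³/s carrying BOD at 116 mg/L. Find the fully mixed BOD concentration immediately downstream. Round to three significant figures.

30.3 mg/L

Mass balance: C = (186.0·2.800 + 18.50·98.00 + 45.00·116.0) / 249.5 = 7554/249.5 = 30.28 mg/L.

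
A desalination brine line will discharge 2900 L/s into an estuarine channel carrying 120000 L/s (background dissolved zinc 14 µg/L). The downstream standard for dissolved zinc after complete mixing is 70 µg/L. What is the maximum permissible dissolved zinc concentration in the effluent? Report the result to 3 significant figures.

At the limit, (Qr·Cr + Qe·Cₑ)/(Qr + Qe) = 70:
Cₑ = (122900·70 − 120000·14.00) / 2900 = 2387 µg/L.

2390 µg/L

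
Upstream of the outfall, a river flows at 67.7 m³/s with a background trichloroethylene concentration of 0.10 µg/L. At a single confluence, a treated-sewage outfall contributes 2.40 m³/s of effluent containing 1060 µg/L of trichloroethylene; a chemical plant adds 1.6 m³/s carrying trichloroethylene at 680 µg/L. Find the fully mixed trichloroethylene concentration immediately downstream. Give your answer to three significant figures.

Mass balance: C = (67.70·0.1000 + 2.400·1060 + 1.600·680.0) / 71.70 = 3639/71.70 = 50.75 µg/L.

50.7 µg/L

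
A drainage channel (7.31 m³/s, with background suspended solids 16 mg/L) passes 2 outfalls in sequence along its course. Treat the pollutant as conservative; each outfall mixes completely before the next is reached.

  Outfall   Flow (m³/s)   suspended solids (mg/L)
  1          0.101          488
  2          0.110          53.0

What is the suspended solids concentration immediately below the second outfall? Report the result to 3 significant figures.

After outfall 1: Q = 7.310 + 0.1010 = 7.411 m³/s; C = (7.310·16.00 + 0.1010·488.0)/7.411 = 22.43 mg/L.
After outfall 2: Q = 7.411 + 0.1100 = 7.521 m³/s; C = (7.411·22.43 + 0.1100·53.00)/7.521 = 22.88 mg/L.

22.9 mg/L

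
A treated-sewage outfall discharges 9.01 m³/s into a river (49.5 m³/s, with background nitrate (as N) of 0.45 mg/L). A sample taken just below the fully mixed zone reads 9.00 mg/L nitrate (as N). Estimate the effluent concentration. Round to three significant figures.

56.0 mg/L

Mass balance: 49.50·0.4500 + 9.010·Cₑ = 58.51·9.000
→ Cₑ = (58.51·9.000 − 49.50·0.4500) / 9.010 = 55.97 mg/L.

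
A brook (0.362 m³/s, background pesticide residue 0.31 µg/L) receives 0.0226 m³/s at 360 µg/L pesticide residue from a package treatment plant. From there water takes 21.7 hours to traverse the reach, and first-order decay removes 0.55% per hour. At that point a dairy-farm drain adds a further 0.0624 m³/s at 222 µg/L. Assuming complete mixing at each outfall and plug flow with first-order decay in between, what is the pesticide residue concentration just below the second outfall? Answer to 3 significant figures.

Conservation of mass: C = (0.3620·0.3100 + 0.02260·360.0) / 0.3846 = 8.248/0.3846 = 21.45 µg/L; combined flow 0.3846 m³/s.
0.55%/h lost → k = −ln(1 − 0.0055) = 0.005515 h⁻¹.
Decay over the reach: 21.45·exp(−kt) = 21.45·0.8872 = 19.03 µg/L.
Second outfall: C = (0.3846·19.03 + 0.06240·222.0)/0.4470 = 47.36 µg/L.

47.4 µg/L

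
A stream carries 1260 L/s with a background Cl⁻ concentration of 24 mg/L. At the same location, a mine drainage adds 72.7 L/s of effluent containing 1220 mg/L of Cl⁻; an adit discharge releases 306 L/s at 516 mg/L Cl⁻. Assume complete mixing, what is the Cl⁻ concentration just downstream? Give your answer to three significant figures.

Conservation of mass: C = (1260·24.00 + 72.70·1220 + 306.0·516.0) / 1639 = 276800/1639 = 168.9 mg/L.

169 mg/L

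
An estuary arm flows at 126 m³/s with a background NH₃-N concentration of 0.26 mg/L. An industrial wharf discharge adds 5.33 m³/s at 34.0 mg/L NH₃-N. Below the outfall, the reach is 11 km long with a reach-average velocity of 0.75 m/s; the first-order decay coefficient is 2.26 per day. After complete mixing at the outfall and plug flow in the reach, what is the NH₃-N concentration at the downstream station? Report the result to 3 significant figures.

1.11 mg/L

Mixed concentration C = ΣQC/ΣQ = (126.0·0.2600 + 5.330·34.00) / 131.3 = 214.0/131.3 = 1.629 mg/L.
Travel time t = 11·1000 / 0.75 = 14670 s = 4.074 h.
Applying C = C₀e^(−kt): 1.629 × 0.6814 = 1.110 mg/L.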